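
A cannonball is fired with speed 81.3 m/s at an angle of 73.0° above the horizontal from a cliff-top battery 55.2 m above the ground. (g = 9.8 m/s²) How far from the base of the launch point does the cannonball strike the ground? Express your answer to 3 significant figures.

Components: v_x = 81.3 cos 73.0° = 23.77 m/s, v_y = 81.3 sin 73.0° = 77.75 m/s.
Vertical: 0 = 55.2 + 77.75 t − ½(9.8) t² ⇒ 4.900 t² − 77.75 t − 55.2 = 0.
t = [77.75 + √(6045 + 1082)] / 9.800 = 16.55 s.
Horizontal: R = v_x · t = 23.77 × 16.55 = 393 m.

393 m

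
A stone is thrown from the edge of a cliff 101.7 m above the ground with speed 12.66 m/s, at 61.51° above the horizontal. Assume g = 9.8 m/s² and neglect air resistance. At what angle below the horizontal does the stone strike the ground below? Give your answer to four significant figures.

82.52°

v_x = 12.66 cos 61.51° = 6.0389 m/s.
At impact |v_y| = √(v_y0² + 2 g h) = √(11.127² + 2×9.8×101.7) = 46.012 m/s.
Angle below horizontal = arctan(|v_y| / v_x) = arctan(46.012 / 6.0389) = 82.52°.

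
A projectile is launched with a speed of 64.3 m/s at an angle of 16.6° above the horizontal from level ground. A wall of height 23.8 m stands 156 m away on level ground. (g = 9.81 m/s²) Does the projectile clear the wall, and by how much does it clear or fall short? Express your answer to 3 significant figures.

No — it falls 8.73 m short of clearing the wall.

v_x = 64.3 cos 16.6° = 61.62 m/s; v_y0 = 64.3 sin 16.6° = 18.37 m/s.
Time to reach the wall: t = 156 / 61.62 = 2.532 s.
Height at that point: y = 18.37×2.532 − 4.905×2.532² = 15.07 m.
That is 23.8 − 15.07 = 8.73 m below the top of the wall, so the projectile does not clear it.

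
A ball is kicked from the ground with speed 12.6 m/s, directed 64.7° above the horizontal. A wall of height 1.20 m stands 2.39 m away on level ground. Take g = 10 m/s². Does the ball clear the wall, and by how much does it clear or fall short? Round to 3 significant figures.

v_x = 12.6 cos 64.7° = 5.385 m/s; v_y0 = 12.6 sin 64.7° = 11.39 m/s.
Time to reach the wall: t = 2.39 / 5.385 = 0.4438 s.
Height at that point: y = 11.39×0.4438 − 5.000×0.4438² = 4.070 m.
That is 4.070 − 1.20 = 2.87 m above the top of the wall, so the ball clears it.

Yes — it clears the wall by 2.87 m.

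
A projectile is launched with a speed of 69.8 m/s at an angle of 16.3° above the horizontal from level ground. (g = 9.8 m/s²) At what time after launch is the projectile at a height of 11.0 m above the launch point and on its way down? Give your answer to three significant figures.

v_y0 = 69.8 sin 16.3° = 19.59 m/s.
Set y = v_y0 t − ½ g t² = 11.0: 4.900 t² − 19.59 t + 11.0 = 0.
t = [19.59 ± √(383.8 − 215.6)] / 9.8 = (19.59 ± 12.97) / 9.8, giving t = 0.676 s or t = 3.32 s.
On the way down corresponds to the larger root: t = 3.32 s.

3.32 s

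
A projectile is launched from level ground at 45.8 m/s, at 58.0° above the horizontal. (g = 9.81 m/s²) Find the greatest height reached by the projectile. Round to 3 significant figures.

76.9 m

Vertical component of launch velocity: v_y = 45.8 sin 58.0° = 38.84 m/s.
At the highest point the vertical velocity is zero, so v_y² = 2 g h_max.
h_max = (38.84)² / (2 × 9.81) = 1509 / 19.62 = 76.9 m.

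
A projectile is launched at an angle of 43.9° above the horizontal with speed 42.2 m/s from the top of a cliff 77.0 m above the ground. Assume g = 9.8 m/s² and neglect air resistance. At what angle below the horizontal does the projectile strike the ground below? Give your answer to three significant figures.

58.0°

v_x = 42.2 cos 43.9° = 30.41 m/s.
At impact |v_y| = √(v_y0² + 2 g h) = √(29.26² + 2×9.8×77.0) = 48.63 m/s.
Angle below horizontal = arctan(|v_y| / v_x) = arctan(48.63 / 30.41) = 58.0°.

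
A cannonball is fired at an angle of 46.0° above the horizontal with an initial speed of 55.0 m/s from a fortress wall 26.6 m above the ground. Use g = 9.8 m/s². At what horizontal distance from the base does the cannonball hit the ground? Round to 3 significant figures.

332 m

Components: v_x = 55.0 cos 46.0° = 38.21 m/s, v_y = 55.0 sin 46.0° = 39.56 m/s.
Vertical: 0 = 26.6 + 39.56 t − ½(9.8) t² ⇒ 4.900 t² − 39.56 t − 26.6 = 0.
t = [39.56 + √(1565 + 521.4)] / 9.800 = 8.698 s.
Horizontal: R = v_x · t = 38.21 × 8.698 = 332 m.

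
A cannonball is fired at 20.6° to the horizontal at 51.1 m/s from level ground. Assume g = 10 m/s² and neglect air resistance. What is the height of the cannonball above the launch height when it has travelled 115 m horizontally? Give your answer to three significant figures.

v_x = 51.1 cos 20.6° = 47.83 m/s, v_y0 = 51.1 sin 20.6° = 17.98 m/s.
Time to reach x = 115 m: t = x / v_x = 115 / 47.83 = 2.404 s.
y = v_y0 t − ½ g t² = 17.98×2.404 − 5.000×2.404² = 14.3 m.

14.3 m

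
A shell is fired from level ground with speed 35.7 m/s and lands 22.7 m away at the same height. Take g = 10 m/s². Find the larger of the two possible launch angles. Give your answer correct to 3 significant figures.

84.9°

Level-ground range: R = v₀² sin(2θ)/g ⇒ sin 2θ = R g / v₀² = 22.7×10/35.7² = 0.1781.
2θ = arcsin(0.1781) = 10.26° or 180° − 10.26° = 169.74°.
So θ = 5.13° or θ = 84.9°.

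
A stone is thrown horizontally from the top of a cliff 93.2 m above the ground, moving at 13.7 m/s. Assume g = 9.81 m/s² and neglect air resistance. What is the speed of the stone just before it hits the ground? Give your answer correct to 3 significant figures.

Fall time: t = √(2 × 93.2 / 9.81) = 4.359 s.
At impact: v_x = 13.7 m/s (unchanged), v_y = g t = 9.81 × 4.359 = 42.76 m/s.
Speed = √(v_x² + v_y²) = √(187.7 + 1828) = 44.9 m/s.

44.9 m/s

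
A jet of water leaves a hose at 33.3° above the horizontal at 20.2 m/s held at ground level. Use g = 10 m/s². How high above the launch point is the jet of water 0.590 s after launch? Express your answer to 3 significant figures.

4.80 m

v_y0 = 20.2 sin 33.3° = 11.09 m/s.
y(t) = v_y0 t − ½ g t² = 11.09×0.590 − 5.000×0.590² = 4.80 m.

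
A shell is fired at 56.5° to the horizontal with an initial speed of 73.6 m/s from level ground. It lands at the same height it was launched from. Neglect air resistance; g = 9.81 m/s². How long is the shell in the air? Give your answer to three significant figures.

12.5 s

Vertical component: v_y = 73.6 sin 56.5° = 61.37 m/s.
For a projectile landing at launch height, time of flight is t = 2 v_y / g = 2 × 61.37 / 9.81 = 12.5 s.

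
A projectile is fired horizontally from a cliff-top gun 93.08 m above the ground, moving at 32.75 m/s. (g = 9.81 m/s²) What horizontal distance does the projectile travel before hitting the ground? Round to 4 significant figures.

142.7 m

Initial vertical velocity is zero, so the fall time comes from h = ½ g t²: t = √(2 × 93.08 / 9.81) = 4.3562 s.
Horizontal motion is uniform at 32.75 m/s, so x = 32.75 × 4.3562 = 142.7 m.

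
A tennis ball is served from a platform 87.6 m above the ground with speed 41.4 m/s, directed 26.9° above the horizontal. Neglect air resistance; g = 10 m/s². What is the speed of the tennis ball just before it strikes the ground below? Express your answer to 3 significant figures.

v_x = 41.4 cos 26.9° = 36.92 m/s is unchanged throughout.
For the vertical component, v_y² = v_y0² + 2 g h = (18.73)² + 2×10×87.6 = 2103, so |v_y| = 45.86 m/s.
Impact speed = √(v_x² + v_y²) = √(1363 + 2103) = 58.9 m/s.

58.9 m/s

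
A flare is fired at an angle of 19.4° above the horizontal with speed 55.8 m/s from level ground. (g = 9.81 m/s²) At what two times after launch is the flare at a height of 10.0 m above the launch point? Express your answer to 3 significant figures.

v_y0 = 55.8 sin 19.4° = 18.53 m/s.
Set y = v_y0 t − ½ g t² = 10.0: 4.905 t² − 18.53 t + 10.0 = 0.
t = [18.53 ± √(343.4 − 196.2)] / 9.81 = (18.53 ± 12.13) / 9.81, giving t = 0.652 s or t = 3.13 s.
So the flare is at 10.0 m at t = 0.652 s (rising) and t = 3.13 s (falling).

0.652 s and 3.13 s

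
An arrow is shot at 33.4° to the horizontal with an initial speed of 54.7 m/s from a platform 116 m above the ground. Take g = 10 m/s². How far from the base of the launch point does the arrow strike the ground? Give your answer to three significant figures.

Components: v_x = 54.7 cos 33.4° = 45.67 m/s, v_y = 54.7 sin 33.4° = 30.11 m/s.
Vertical: 0 = 116 + 30.11 t − ½(10) t² ⇒ 5.000 t² − 30.11 t − 116 = 0.
t = [30.11 + √(906.6 + 2320)] / 10.00 = 8.691 s.
Horizontal: R = v_x · t = 45.67 × 8.691 = 397 m.

397 m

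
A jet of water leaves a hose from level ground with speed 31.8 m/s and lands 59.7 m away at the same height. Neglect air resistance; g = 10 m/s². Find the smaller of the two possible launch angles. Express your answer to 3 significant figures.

Level-ground range: R = v₀² sin(2θ)/g ⇒ sin 2θ = R g / v₀² = 59.7×10/31.8² = 0.5904.
2θ = arcsin(0.5904) = 36.19° or 180° − 36.19° = 143.81°.
So θ = 18.1° or θ = 71.9°.

18.1°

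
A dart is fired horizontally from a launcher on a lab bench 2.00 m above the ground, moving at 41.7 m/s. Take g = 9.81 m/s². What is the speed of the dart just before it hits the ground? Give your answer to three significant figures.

Fall time: t = √(2 × 2.00 / 9.81) = 0.6386 s.
At impact: v_x = 41.7 m/s (unchanged), v_y = g t = 9.81 × 0.6386 = 6.265 m/s.
Speed = √(v_x² + v_y²) = √(1739 + 39.25) = 42.2 m/s.

42.2 m/s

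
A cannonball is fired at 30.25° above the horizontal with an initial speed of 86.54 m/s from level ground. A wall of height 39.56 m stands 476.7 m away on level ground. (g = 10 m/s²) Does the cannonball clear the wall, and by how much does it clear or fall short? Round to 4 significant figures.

v_x = 86.54 cos 30.25° = 74.756 m/s; v_y0 = 86.54 sin 30.25° = 43.597 m/s.
Time to reach the wall: t = 476.7 / 74.756 = 6.3767 s.
Height at that point: y = 43.597×6.3767 − 5.000×6.3767² = 74.693 m.
That is 74.693 − 39.56 = 35.13 m above the top of the wall, so the cannonball clears it.

Yes — it clears the wall by 35.13 m.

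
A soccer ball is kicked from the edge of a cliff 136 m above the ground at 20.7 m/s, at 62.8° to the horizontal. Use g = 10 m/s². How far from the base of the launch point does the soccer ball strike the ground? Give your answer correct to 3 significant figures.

69.8 m

Components: v_x = 20.7 cos 62.8° = 9.462 m/s, v_y = 20.7 sin 62.8° = 18.41 m/s.
Vertical: 0 = 136 + 18.41 t − ½(10) t² ⇒ 5.000 t² − 18.41 t − 136 = 0.
t = [18.41 + √(338.9 + 2720)] / 10.00 = 7.372 s.
Horizontal: R = v_x · t = 9.462 × 7.372 = 69.8 m.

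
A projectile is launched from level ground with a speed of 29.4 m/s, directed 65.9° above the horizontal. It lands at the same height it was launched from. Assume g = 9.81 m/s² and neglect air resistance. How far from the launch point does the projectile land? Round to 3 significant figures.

For level ground, R = v₀² sin(2θ) / g.
sin(2 × 65.9°) = sin 131.8° = 0.7455.
R = (29.4)² × 0.7455 / 9.81 = 65.7 m.

65.7 m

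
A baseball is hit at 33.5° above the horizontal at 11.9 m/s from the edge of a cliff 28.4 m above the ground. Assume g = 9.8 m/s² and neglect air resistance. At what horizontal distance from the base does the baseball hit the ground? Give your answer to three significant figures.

31.4 m

Components: v_x = 11.9 cos 33.5° = 9.923 m/s, v_y = 11.9 sin 33.5° = 6.568 m/s.
Vertical: 0 = 28.4 + 6.568 t − ½(9.8) t² ⇒ 4.900 t² − 6.568 t − 28.4 = 0.
t = [6.568 + √(43.14 + 556.6)] / 9.800 = 3.169 s.
Horizontal: R = v_x · t = 9.923 × 3.169 = 31.4 m.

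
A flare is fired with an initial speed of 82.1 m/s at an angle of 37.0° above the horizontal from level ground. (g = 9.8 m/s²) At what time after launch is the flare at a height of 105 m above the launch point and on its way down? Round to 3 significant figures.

7.04 s

v_y0 = 82.1 sin 37.0° = 49.41 m/s.
Set y = v_y0 t − ½ g t² = 105: 4.900 t² − 49.41 t + 105 = 0.
t = [49.41 ± √(2441 − 2058)] / 9.8 = (49.41 ± 19.57) / 9.8, giving t = 3.04 s or t = 7.04 s.
On the way down corresponds to the larger root: t = 7.04 s.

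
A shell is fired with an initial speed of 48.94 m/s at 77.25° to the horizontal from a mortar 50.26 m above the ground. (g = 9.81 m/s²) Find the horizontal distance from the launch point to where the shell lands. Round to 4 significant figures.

Components: v_x = 48.94 cos 77.25° = 10.801 m/s, v_y = 48.94 sin 77.25° = 47.733 m/s.
Vertical: 0 = 50.26 + 47.733 t − ½(9.81) t² ⇒ 4.905 t² − 47.733 t − 50.26 = 0.
t = [47.733 + √(2278.4 + 986.10)] / 9.810 = 10.690 s.
Horizontal: R = v_x · t = 10.801 × 10.690 = 115.5 m.

115.5 m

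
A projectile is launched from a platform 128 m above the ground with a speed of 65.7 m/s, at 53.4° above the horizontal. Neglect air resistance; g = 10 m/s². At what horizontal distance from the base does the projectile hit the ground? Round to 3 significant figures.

Components: v_x = 65.7 cos 53.4° = 39.17 m/s, v_y = 65.7 sin 53.4° = 52.75 m/s.
Vertical: 0 = 128 + 52.75 t − ½(10) t² ⇒ 5.000 t² − 52.75 t − 128 = 0.
t = [52.75 + √(2783 + 2560)] / 10.00 = 12.58 s.
Horizontal: R = v_x · t = 39.17 × 12.58 = 493 m.

493 m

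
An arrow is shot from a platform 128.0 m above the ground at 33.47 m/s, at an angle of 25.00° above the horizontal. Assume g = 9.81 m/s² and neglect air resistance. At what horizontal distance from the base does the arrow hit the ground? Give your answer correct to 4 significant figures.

204.8 m

Components: v_x = 33.47 cos 25.00° = 30.334 m/s, v_y = 33.47 sin 25.00° = 14.145 m/s.
Vertical: 0 = 128.0 + 14.145 t − ½(9.81) t² ⇒ 4.905 t² − 14.145 t − 128.0 = 0.
t = [14.145 + √(200.08 + 2511.4)] / 9.810 = 6.7499 s.
Horizontal: R = v_x · t = 30.334 × 6.7499 = 204.8 m.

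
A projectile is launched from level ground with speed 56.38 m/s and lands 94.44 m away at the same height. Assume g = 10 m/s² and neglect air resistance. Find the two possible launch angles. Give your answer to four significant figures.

Level-ground range: R = v₀² sin(2θ)/g ⇒ sin 2θ = R g / v₀² = 94.44×10/56.38² = 0.2971.
2θ = arcsin(0.2971) = 17.284° or 180° − 17.284° = 162.716°.
So θ = 8.642° or θ = 81.36°.

8.642° and 81.36°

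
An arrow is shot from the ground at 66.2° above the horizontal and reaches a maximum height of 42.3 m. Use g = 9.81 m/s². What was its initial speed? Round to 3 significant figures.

31.5 m/s

At maximum height v_y = 0, so (v₀ sin θ)² = 2 g H.
v₀ sin 66.2° = √(2 × 9.81 × 42.3) = 28.81 m/s.
v₀ = 28.81 / sin 66.2° = 28.81 / 0.9150 = 31.5 m/s.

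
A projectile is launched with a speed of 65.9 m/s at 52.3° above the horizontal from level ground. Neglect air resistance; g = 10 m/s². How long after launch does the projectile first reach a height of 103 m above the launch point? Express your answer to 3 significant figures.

v_y0 = 65.9 sin 52.3° = 52.14 m/s.
Set y = v_y0 t − ½ g t² = 103: 5.000 t² − 52.14 t + 103 = 0.
t = [52.14 ± √(2719 − 2060)] / 10 = (52.14 ± 25.67) / 10, giving t = 2.65 s or t = 7.78 s.
The projectile is on the way up at the first time, so t = 2.65 s.

2.65 s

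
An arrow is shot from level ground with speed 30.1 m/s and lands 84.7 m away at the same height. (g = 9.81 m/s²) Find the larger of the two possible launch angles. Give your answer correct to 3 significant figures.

Level-ground range: R = v₀² sin(2θ)/g ⇒ sin 2θ = R g / v₀² = 84.7×9.81/30.1² = 0.9171.
2θ = arcsin(0.9171) = 66.51° or 180° − 66.51° = 113.49°.
So θ = 33.3° or θ = 56.7°.

56.7°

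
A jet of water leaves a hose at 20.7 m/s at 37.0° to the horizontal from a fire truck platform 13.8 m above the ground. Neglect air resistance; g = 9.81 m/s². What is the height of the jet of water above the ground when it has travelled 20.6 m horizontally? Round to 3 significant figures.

v_x = 20.7 cos 37.0° = 16.53 m/s, v_y0 = 20.7 sin 37.0° = 12.46 m/s.
Time to reach x = 20.6 m: t = x / v_x = 20.6 / 16.53 = 1.246 s.
y = 13.8 + v_y0 t − ½ g t² = 13.8 + 12.46×1.246 − 4.905×1.246² = 21.7 m.

21.7 m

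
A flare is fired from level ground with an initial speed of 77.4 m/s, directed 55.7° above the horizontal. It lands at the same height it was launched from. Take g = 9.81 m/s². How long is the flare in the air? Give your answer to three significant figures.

Vertical component: v_y = 77.4 sin 55.7° = 63.94 m/s.
For a projectile landing at launch height, time of flight is t = 2 v_y / g = 2 × 63.94 / 9.81 = 13.0 s.

13.0 s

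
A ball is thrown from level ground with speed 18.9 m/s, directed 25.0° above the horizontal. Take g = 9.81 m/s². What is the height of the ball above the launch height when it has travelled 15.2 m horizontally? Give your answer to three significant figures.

3.23 m

v_x = 18.9 cos 25.0° = 17.13 m/s, v_y0 = 18.9 sin 25.0° = 7.987 m/s.
Time to reach x = 15.2 m: t = x / v_x = 15.2 / 17.13 = 0.8873 s.
y = v_y0 t − ½ g t² = 7.987×0.8873 − 4.905×0.8873² = 3.23 m.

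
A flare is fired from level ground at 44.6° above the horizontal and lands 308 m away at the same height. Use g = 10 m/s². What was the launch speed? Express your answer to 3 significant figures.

On level ground, R = v₀² sin(2θ) / g, so v₀ = √(R g / sin 2θ).
sin(2 × 44.6°) = 0.9999.
v₀ = √(308 × 10 / 0.9999) = √3080 = 55.5 m/s.

55.5 m/s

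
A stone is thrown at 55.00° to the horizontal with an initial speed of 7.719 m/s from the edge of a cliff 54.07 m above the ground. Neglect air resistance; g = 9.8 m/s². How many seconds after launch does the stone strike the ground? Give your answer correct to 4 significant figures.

Vertical component: v_y = 7.719 sin 55.00° = 6.3230 m/s.
Taking up as positive with launch at y = 54.07 m, landing at y = 0: 0 = 54.07 + 6.3230 t − ½(9.8) t².
Solving 4.900 t² − 6.3230 t − 54.07 = 0 gives t = [6.3230 + √(6.3230² + 4·4.900·54.07)] / 9.800 = 4.029 s.

4.029 s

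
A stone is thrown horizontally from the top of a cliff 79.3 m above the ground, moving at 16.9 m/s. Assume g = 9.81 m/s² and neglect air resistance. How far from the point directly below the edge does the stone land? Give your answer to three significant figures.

Initial vertical velocity is zero, so the fall time comes from h = ½ g t²: t = √(2 × 79.3 / 9.81) = 4.021 s.
Horizontal motion is uniform at 16.9 m/s, so x = 16.9 × 4.021 = 68.0 m.

68.0 m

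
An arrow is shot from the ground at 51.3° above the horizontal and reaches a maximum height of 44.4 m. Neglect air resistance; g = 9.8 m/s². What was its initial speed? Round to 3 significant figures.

At maximum height v_y = 0, so (v₀ sin θ)² = 2 g H.
v₀ sin 51.3° = √(2 × 9.8 × 44.4) = 29.50 m/s.
v₀ = 29.50 / sin 51.3° = 29.50 / 0.7804 = 37.8 m/s.

37.8 m/s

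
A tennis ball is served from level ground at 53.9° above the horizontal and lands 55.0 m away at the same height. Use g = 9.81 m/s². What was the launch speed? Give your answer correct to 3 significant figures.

23.8 m/s

On level ground, R = v₀² sin(2θ) / g, so v₀ = √(R g / sin 2θ).
sin(2 × 53.9°) = 0.9521.
v₀ = √(55.0 × 9.81 / 0.9521) = √566.7 = 23.8 m/s.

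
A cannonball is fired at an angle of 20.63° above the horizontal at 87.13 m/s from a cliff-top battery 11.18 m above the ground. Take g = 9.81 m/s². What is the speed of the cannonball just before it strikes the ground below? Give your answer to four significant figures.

v_x = 87.13 cos 20.63° = 81.543 m/s is unchanged throughout.
For the vertical component, v_y² = v_y0² + 2 g h = (30.699)² + 2×9.81×11.18 = 1161.8, so |v_y| = 34.085 m/s.
Impact speed = √(v_x² + v_y²) = √(6649.3 + 1161.8) = 88.38 m/s.

88.38 m/s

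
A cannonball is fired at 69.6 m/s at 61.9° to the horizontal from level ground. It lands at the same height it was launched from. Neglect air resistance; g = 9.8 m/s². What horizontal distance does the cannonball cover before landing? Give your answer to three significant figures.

411 m

For level ground, R = v₀² sin(2θ) / g.
sin(2 × 61.9°) = sin 123.8° = 0.8310.
R = (69.6)² × 0.8310 / 9.8 = 411 m.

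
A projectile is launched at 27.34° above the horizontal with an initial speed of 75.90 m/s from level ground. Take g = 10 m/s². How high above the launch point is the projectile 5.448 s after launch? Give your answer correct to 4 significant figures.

v_y0 = 75.90 sin 27.34° = 34.859 m/s.
y(t) = v_y0 t − ½ g t² = 34.859×5.448 − 5.000×5.448² = 41.51 m.

41.51 m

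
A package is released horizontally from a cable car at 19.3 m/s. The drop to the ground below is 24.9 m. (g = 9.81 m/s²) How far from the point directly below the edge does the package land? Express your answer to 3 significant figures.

Initial vertical velocity is zero, so the fall time comes from h = ½ g t²: t = √(2 × 24.9 / 9.81) = 2.253 s.
Horizontal motion is uniform at 19.3 m/s, so x = 19.3 × 2.253 = 43.5 m.

43.5 m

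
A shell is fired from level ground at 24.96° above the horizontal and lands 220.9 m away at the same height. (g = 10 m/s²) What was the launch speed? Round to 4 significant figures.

On level ground, R = v₀² sin(2θ) / g, so v₀ = √(R g / sin 2θ).
sin(2 × 24.96°) = 0.7651.
v₀ = √(220.9 × 10 / 0.7651) = √2887.2 = 53.73 m/s.

53.73 m/s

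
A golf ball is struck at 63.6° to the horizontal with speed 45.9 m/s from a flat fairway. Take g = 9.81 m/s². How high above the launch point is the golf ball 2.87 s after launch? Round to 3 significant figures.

77.6 m

v_y0 = 45.9 sin 63.6° = 41.11 m/s.
y(t) = v_y0 t − ½ g t² = 41.11×2.87 − 4.905×2.87² = 77.6 m.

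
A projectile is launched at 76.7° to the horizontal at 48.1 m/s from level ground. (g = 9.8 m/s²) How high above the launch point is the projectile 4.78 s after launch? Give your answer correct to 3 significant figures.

112 m

v_y0 = 48.1 sin 76.7° = 46.81 m/s.
y(t) = v_y0 t − ½ g t² = 46.81×4.78 − 4.900×4.78² = 112 m.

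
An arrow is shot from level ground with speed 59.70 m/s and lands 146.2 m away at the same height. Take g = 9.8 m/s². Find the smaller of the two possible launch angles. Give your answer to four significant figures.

Level-ground range: R = v₀² sin(2θ)/g ⇒ sin 2θ = R g / v₀² = 146.2×9.8/59.70² = 0.4020.
2θ = arcsin(0.4020) = 23.703° or 180° − 23.703° = 156.297°.
So θ = 11.85° or θ = 78.15°.

11.85°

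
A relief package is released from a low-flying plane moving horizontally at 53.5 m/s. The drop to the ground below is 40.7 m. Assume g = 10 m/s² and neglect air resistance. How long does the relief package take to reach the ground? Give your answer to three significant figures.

The horizontal speed doesn't affect the fall. With v_y0 = 0, h = ½ g t².
t = √(2 × 40.7 / 10) = √8.140 = 2.85 s.

2.85 s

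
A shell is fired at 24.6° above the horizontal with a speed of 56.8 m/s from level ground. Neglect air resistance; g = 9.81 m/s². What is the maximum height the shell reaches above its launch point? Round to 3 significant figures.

28.5 m

Vertical component of launch velocity: v_y = 56.8 sin 24.6° = 23.64 m/s.
At the highest point the vertical velocity is zero, so v_y² = 2 g h_max.
h_max = (23.64)² / (2 × 9.81) = 558.8 / 19.62 = 28.5 m.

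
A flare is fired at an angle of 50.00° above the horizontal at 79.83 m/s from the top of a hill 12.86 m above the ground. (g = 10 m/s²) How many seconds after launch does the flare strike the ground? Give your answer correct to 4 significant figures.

12.44 s

Vertical component: v_y = 79.83 sin 50.00° = 61.153 m/s.
Taking up as positive with launch at y = 12.86 m, landing at y = 0: 0 = 12.86 + 61.153 t − ½(10) t².
Solving 5.000 t² − 61.153 t − 12.86 = 0 gives t = [61.153 + √(61.153² + 4·5.000·12.86)] / 10.00 = 12.44 s.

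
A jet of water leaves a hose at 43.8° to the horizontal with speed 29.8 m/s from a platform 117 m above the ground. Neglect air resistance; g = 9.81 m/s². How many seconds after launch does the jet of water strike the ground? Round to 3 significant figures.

7.42 s

Vertical component: v_y = 29.8 sin 43.8° = 20.63 m/s.
Taking up as positive with launch at y = 117 m, landing at y = 0: 0 = 117 + 20.63 t − ½(9.81) t².
Solving 4.905 t² − 20.63 t − 117 = 0 gives t = [20.63 + √(20.63² + 4·4.905·117)] / 9.810 = 7.42 s.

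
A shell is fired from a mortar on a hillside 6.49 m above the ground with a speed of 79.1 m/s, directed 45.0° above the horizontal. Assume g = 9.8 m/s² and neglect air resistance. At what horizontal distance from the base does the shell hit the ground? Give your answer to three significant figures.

Components: v_x = 79.1 cos 45.0° = 55.93 m/s, v_y = 79.1 sin 45.0° = 55.93 m/s.
Vertical: 0 = 6.49 + 55.93 t − ½(9.8) t² ⇒ 4.900 t² − 55.93 t − 6.49 = 0.
t = [55.93 + √(3128 + 127.2)] / 9.800 = 11.53 s.
Horizontal: R = v_x · t = 55.93 × 11.53 = 645 m.

645 m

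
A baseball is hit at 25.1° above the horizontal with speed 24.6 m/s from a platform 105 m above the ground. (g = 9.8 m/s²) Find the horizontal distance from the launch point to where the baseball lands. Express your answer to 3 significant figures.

Components: v_x = 24.6 cos 25.1° = 22.28 m/s, v_y = 24.6 sin 25.1° = 10.44 m/s.
Vertical: 0 = 105 + 10.44 t − ½(9.8) t² ⇒ 4.900 t² − 10.44 t − 105 = 0.
t = [10.44 + √(109.0 + 2058)] / 9.800 = 5.815 s.
Horizontal: R = v_x · t = 22.28 × 5.815 = 130 m.

130 m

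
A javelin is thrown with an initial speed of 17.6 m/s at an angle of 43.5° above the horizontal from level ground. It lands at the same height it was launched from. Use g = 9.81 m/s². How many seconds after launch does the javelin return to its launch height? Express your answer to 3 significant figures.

2.47 s

Vertical component: v_y = 17.6 sin 43.5° = 12.12 m/s.
For a projectile landing at launch height, time of flight is t = 2 v_y / g = 2 × 12.12 / 9.81 = 2.47 s.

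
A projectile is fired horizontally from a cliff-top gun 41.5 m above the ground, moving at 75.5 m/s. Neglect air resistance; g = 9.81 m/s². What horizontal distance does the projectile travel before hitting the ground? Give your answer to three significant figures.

220 m

Initial vertical velocity is zero, so the fall time comes from h = ½ g t²: t = √(2 × 41.5 / 9.81) = 2.909 s.
Horizontal motion is uniform at 75.5 m/s, so x = 75.5 × 2.909 = 220 m.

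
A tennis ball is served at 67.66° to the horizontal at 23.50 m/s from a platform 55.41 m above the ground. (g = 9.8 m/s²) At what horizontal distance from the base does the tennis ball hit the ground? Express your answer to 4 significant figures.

Components: v_x = 23.50 cos 67.66° = 8.9324 m/s, v_y = 23.50 sin 67.66° = 21.736 m/s.
Vertical: 0 = 55.41 + 21.736 t − ½(9.8) t² ⇒ 4.900 t² − 21.736 t − 55.41 = 0.
t = [21.736 + √(472.45 + 1086.0)] / 9.800 = 6.2462 s.
Horizontal: R = v_x · t = 8.9324 × 6.2462 = 55.79 m.

55.79 m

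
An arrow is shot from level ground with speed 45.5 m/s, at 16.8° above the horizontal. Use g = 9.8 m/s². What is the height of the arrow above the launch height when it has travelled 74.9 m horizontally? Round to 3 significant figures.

v_x = 45.5 cos 16.8° = 43.56 m/s, v_y0 = 45.5 sin 16.8° = 13.15 m/s.
Time to reach x = 74.9 m: t = x / v_x = 74.9 / 43.56 = 1.719 s.
y = v_y0 t − ½ g t² = 13.15×1.719 − 4.900×1.719² = 8.13 m.

8.13 m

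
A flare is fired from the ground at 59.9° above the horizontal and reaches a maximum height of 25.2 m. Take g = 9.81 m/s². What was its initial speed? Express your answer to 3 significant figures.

At maximum height v_y = 0, so (v₀ sin θ)² = 2 g H.
v₀ sin 59.9° = √(2 × 9.81 × 25.2) = 22.24 m/s.
v₀ = 22.24 / sin 59.9° = 22.24 / 0.8652 = 25.7 m/s.

25.7 m/s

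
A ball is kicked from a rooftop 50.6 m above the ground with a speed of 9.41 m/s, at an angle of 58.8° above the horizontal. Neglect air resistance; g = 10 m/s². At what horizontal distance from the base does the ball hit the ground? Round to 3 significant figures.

19.9 m

Components: v_x = 9.41 cos 58.8° = 4.875 m/s, v_y = 9.41 sin 58.8° = 8.049 m/s.
Vertical: 0 = 50.6 + 8.049 t − ½(10) t² ⇒ 5.000 t² − 8.049 t − 50.6 = 0.
t = [8.049 + √(64.79 + 1012)] / 10.00 = 4.086 s.
Horizontal: R = v_x · t = 4.875 × 4.086 = 19.9 m.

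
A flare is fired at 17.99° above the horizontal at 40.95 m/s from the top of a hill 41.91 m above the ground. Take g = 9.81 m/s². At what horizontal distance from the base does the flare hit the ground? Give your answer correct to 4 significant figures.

174.6 m

Components: v_x = 40.95 cos 17.99° = 38.948 m/s, v_y = 40.95 sin 17.99° = 12.647 m/s.
Vertical: 0 = 41.91 + 12.647 t − ½(9.81) t² ⇒ 4.905 t² − 12.647 t − 41.91 = 0.
t = [12.647 + √(159.95 + 822.27)] / 9.810 = 4.4839 s.
Horizontal: R = v_x · t = 38.948 × 4.4839 = 174.6 m.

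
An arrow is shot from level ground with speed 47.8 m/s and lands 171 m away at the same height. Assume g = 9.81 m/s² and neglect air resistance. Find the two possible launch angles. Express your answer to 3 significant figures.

Level-ground range: R = v₀² sin(2θ)/g ⇒ sin 2θ = R g / v₀² = 171×9.81/47.8² = 0.7342.
2θ = arcsin(0.7342) = 47.24° or 180° − 47.24° = 132.76°.
So θ = 23.6° or θ = 66.4°.

23.6° and 66.4°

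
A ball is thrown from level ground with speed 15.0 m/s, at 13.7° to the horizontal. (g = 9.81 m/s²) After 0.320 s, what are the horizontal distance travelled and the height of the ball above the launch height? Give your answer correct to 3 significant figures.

x = 4.66 m, y = 0.635 m

v_x = 15.0 cos 13.7° = 14.57 m/s; v_y0 = 15.0 sin 13.7° = 3.553 m/s.
x = v_x t = 14.57 × 0.320 = 4.66 m.
y = v_y0 t − ½ g t² = 3.553×0.320 − 4.905×0.320² = 0.635 m.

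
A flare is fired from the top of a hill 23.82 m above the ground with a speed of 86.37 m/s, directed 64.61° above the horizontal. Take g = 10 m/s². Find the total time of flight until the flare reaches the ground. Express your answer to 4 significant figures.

15.91 s

Vertical component: v_y = 86.37 sin 64.61° = 78.028 m/s.
Taking up as positive with launch at y = 23.82 m, landing at y = 0: 0 = 23.82 + 78.028 t − ½(10) t².
Solving 5.000 t² − 78.028 t − 23.82 = 0 gives t = [78.028 + √(78.028² + 4·5.000·23.82)] / 10.00 = 15.91 s.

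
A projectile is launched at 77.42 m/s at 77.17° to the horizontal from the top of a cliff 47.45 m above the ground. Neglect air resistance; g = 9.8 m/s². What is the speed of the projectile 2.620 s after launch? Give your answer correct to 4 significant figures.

52.69 m/s

v_x = 77.42 cos 77.17° = 17.192 m/s (constant).
v_y(t) = 77.42 sin 77.17° − g t = 75.487 − 9.8 × 2.620 = 49.811 m/s.
Speed = √(v_x² + v_y²) = √(295.56 + 2481.1) = 52.69 m/s.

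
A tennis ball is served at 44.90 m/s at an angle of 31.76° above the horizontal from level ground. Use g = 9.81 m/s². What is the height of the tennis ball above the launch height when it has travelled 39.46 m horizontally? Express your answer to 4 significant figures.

19.19 m

v_x = 44.90 cos 31.76° = 38.177 m/s, v_y0 = 44.90 sin 31.76° = 23.634 m/s.
Time to reach x = 39.46 m: t = x / v_x = 39.46 / 38.177 = 1.0336 s.
y = v_y0 t − ½ g t² = 23.634×1.0336 − 4.905×1.0336² = 19.19 m.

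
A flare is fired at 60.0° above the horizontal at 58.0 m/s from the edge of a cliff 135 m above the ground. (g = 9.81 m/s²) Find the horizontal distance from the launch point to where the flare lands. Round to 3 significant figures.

361 m

Components: v_x = 58.0 cos 60.0° = 29.00 m/s, v_y = 58.0 sin 60.0° = 50.23 m/s.
Vertical: 0 = 135 + 50.23 t − ½(9.81) t² ⇒ 4.905 t² − 50.23 t − 135 = 0.
t = [50.23 + √(2523 + 2649)] / 9.810 = 12.45 s.
Horizontal: R = v_x · t = 29.00 × 12.45 = 361 m.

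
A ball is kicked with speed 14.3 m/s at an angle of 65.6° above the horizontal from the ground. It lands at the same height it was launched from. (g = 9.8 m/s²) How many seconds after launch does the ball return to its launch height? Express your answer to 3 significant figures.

2.66 s

Vertical component: v_y = 14.3 sin 65.6° = 13.02 m/s.
For a projectile landing at launch height, time of flight is t = 2 v_y / g = 2 × 13.02 / 9.8 = 2.66 s.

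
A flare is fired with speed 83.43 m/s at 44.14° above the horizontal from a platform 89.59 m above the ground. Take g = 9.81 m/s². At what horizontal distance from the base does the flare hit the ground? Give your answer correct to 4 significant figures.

791.9 m

Components: v_x = 83.43 cos 44.14° = 59.873 m/s, v_y = 83.43 sin 44.14° = 58.102 m/s.
Vertical: 0 = 89.59 + 58.102 t − ½(9.81) t² ⇒ 4.905 t² − 58.102 t − 89.59 = 0.
t = [58.102 + √(3375.8 + 1757.8)] / 9.810 = 13.226 s.
Horizontal: R = v_x · t = 59.873 × 13.226 = 791.9 m.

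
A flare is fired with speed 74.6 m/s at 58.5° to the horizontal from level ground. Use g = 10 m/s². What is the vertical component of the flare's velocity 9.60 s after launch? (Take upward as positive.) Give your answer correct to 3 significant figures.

Initial vertical component: v_y0 = 74.6 sin 58.5° = 63.61 m/s.
v_y(t) = v_y0 − g t = 63.61 − 10 × 9.60 = -32.4 m/s.

-32.4 m/s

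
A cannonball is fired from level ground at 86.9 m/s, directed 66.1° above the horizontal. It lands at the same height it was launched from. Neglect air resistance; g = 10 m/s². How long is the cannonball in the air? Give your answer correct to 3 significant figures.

Vertical component: v_y = 86.9 sin 66.1° = 79.45 m/s.
For a projectile landing at launch height, time of flight is t = 2 v_y / g = 2 × 79.45 / 10 = 15.9 s.

15.9 s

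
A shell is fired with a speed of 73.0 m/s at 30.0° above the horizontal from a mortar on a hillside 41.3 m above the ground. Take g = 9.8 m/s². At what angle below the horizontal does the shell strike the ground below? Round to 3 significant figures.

v_x = 73.0 cos 30.0° = 63.22 m/s.
At impact |v_y| = √(v_y0² + 2 g h) = √(36.50² + 2×9.8×41.3) = 46.28 m/s.
Angle below horizontal = arctan(|v_y| / v_x) = arctan(46.28 / 63.22) = 36.2°.

36.2°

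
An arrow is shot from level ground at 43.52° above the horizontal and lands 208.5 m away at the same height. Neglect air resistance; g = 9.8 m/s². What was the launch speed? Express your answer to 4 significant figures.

45.23 m/s

On level ground, R = v₀² sin(2θ) / g, so v₀ = √(R g / sin 2θ).
sin(2 × 43.52°) = 0.9987.
v₀ = √(208.5 × 9.8 / 0.9987) = √2046.0 = 45.23 m/s.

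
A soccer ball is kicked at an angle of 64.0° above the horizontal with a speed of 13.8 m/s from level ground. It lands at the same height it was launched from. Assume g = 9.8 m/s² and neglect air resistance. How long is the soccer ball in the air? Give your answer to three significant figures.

2.53 s

Vertical component: v_y = 13.8 sin 64.0° = 12.40 m/s.
For a projectile landing at launch height, time of flight is t = 2 v_y / g = 2 × 12.40 / 9.8 = 2.53 s.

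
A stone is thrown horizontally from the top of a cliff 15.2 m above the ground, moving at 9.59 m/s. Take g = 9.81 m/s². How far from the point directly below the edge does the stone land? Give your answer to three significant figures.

Initial vertical velocity is zero, so the fall time comes from h = ½ g t²: t = √(2 × 15.2 / 9.81) = 1.760 s.
Horizontal motion is uniform at 9.59 m/s, so x = 9.59 × 1.760 = 16.9 m.

16.9 m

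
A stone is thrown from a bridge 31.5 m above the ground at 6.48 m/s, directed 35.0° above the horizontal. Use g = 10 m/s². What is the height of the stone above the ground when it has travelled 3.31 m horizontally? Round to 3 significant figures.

31.9 m

v_x = 6.48 cos 35.0° = 5.308 m/s, v_y0 = 6.48 sin 35.0° = 3.717 m/s.
Time to reach x = 3.31 m: t = x / v_x = 3.31 / 5.308 = 0.6236 s.
y = 31.5 + v_y0 t − ½ g t² = 31.5 + 3.717×0.6236 − 5.000×0.6236² = 31.9 m.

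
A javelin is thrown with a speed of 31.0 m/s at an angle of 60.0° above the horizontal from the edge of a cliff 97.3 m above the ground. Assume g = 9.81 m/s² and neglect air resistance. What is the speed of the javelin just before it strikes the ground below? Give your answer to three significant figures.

v_x = 31.0 cos 60.0° = 15.50 m/s is unchanged throughout.
For the vertical component, v_y² = v_y0² + 2 g h = (26.85)² + 2×9.81×97.3 = 2630, so |v_y| = 51.28 m/s.
Impact speed = √(v_x² + v_y²) = √(240.2 + 2630) = 53.6 m/s.

53.6 m/s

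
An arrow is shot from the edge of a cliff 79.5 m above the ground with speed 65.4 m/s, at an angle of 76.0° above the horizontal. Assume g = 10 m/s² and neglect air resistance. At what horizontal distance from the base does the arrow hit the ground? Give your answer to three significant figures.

Components: v_x = 65.4 cos 76.0° = 15.82 m/s, v_y = 65.4 sin 76.0° = 63.46 m/s.
Vertical: 0 = 79.5 + 63.46 t − ½(10) t² ⇒ 5.000 t² − 63.46 t − 79.5 = 0.
t = [63.46 + √(4027 + 1590)] / 10.00 = 13.84 s.
Horizontal: R = v_x · t = 15.82 × 13.84 = 219 m.

219 m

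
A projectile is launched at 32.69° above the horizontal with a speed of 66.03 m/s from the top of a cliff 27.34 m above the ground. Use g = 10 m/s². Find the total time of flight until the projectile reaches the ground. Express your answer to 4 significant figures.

Vertical component: v_y = 66.03 sin 32.69° = 35.662 m/s.
Taking up as positive with launch at y = 27.34 m, landing at y = 0: 0 = 27.34 + 35.662 t − ½(10) t².
Solving 5.000 t² − 35.662 t − 27.34 = 0 gives t = [35.662 + √(35.662² + 4·5.000·27.34)] / 10.00 = 7.831 s.

7.831 s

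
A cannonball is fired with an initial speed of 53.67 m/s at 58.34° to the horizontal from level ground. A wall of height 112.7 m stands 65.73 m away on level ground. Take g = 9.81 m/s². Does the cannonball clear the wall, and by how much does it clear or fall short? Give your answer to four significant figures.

v_x = 53.67 cos 58.34° = 28.170 m/s; v_y0 = 53.67 sin 58.34° = 45.683 m/s.
Time to reach the wall: t = 65.73 / 28.170 = 2.3333 s.
Height at that point: y = 45.683×2.3333 − 4.905×2.3333² = 79.888 m.
That is 112.7 − 79.888 = 32.81 m below the top of the wall, so the cannonball does not clear it.

No — it falls 32.81 m short of clearing the wall.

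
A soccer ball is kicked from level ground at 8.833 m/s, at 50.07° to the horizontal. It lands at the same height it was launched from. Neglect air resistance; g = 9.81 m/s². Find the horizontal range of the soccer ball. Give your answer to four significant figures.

7.829 m

For level ground, R = v₀² sin(2θ) / g.
sin(2 × 50.07°) = sin 100.14° = 0.9844.
R = (8.833)² × 0.9844 / 9.81 = 7.829 m.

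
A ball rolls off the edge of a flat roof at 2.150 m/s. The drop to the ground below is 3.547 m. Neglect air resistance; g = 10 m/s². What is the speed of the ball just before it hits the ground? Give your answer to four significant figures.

8.693 m/s

Fall time: t = √(2 × 3.547 / 10) = 0.84226 s.
At impact: v_x = 2.150 m/s (unchanged), v_y = g t = 10 × 0.84226 = 8.4226 m/s.
Speed = √(v_x² + v_y²) = √(4.6225 + 70.940) = 8.693 m/s.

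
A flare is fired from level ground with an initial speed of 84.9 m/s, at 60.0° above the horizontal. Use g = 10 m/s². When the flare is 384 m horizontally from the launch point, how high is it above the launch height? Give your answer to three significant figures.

v_x = 84.9 cos 60.0° = 42.45 m/s, v_y0 = 84.9 sin 60.0° = 73.53 m/s.
Time to reach x = 384 m: t = x / v_x = 384 / 42.45 = 9.046 s.
y = v_y0 t − ½ g t² = 73.53×9.046 − 5.000×9.046² = 256 m.

256 m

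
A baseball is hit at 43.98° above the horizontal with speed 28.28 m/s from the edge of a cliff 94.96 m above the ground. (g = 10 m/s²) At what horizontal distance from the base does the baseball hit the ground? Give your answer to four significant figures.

137.2 m

Components: v_x = 28.28 cos 43.98° = 20.350 m/s, v_y = 28.28 sin 43.98° = 19.638 m/s.
Vertical: 0 = 94.96 + 19.638 t − ½(10) t² ⇒ 5.000 t² − 19.638 t − 94.96 = 0.
t = [19.638 + √(385.65 + 1899.2)] / 10.00 = 6.7438 s.
Horizontal: R = v_x · t = 20.350 × 6.7438 = 137.2 m.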